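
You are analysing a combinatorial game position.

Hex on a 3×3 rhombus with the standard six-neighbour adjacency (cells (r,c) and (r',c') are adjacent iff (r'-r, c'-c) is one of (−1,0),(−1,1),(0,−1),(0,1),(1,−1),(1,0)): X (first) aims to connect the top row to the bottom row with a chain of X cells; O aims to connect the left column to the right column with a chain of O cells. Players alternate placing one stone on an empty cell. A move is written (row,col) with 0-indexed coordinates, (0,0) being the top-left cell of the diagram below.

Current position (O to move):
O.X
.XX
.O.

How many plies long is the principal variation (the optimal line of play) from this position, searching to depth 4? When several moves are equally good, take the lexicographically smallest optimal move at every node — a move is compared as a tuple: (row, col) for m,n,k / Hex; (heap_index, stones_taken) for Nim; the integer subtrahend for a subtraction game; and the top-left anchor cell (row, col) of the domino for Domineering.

PV length from [O.X/.XX/.O.]: 4 plies

p1 O@[O.X/.XX/.O.]: (0,1)[OOX/.XX/.O.]-1* (1,0)[O.X/OXX/.O.]-1 (2,0)[O.X/.XX/OO.]-1 (2,2)[O.X/.XX/.OO]-1
p2 X@[OOX/.XX/.O.]: (1,0)[OOX/XXX/.O.]+1* (2,0)[OOX/.XX/XO.]+1 (2,2)[OOX/.XX/.OX]+1
p3 O@[OOX/XXX/.O.]: (2,0)[OOX/XXX/OO.]-1* (2,2)[OOX/XXX/.OO]-1
p4 X@[OOX/XXX/OO.]: (2,2)[OOX/XXX/OOX]+1*
p5 O@[OOX/XXX/OOX] terminal -1; root [O.X/.XX/.O.] d4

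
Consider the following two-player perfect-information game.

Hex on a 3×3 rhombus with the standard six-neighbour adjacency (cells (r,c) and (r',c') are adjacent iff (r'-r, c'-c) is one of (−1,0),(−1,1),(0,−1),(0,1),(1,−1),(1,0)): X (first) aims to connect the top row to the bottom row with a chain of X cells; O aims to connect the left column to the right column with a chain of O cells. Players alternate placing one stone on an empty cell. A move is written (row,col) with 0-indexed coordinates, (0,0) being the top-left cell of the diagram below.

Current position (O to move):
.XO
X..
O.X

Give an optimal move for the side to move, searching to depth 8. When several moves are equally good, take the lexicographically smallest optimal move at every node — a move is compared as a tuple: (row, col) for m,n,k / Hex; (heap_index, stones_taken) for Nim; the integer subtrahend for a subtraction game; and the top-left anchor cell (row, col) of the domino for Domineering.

ply 1, O at .XO/X../O.X | (0,0)=-1→OXO/X../O.X; (1,1)=+1→.XO/XO./O.X*; (1,2)=+1→.XO/X.O/O.X; (2,1)=+1→.XO/X../OOX
ply 2: .XO/XO./O.X is terminal -1 (X); from .XO/X../O.X depth 8

O's best at [.XO/X../O.X]: (1,1)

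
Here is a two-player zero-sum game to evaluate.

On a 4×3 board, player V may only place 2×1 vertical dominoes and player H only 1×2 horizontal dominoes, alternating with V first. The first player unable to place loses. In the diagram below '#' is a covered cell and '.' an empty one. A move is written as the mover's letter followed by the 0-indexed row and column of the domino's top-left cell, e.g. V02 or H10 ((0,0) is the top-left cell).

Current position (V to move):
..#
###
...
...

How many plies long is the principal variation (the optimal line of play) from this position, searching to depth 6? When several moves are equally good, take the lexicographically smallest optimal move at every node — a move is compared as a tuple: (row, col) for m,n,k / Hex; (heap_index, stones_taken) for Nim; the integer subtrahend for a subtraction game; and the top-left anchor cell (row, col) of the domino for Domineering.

PV length from [..#/###/.../...]: 3 plies

ply 1, V at ..#/###/.../... | V20=-1→..#/###/#../#..; V21=+1→..#/###/.#./.#.*; V22=-1→..#/###/..#/..#
ply 2, H at ..#/###/.#./.#. | H00=-1→###/###/.#./.#.*
ply 3, V at ###/###/.#./.#. | V20=+1→###/###/##./##.*; V22=+1→###/###/.##/.##
ply 4: ###/###/##./##. is terminal -1 (H); from ..#/###/.../... depth 6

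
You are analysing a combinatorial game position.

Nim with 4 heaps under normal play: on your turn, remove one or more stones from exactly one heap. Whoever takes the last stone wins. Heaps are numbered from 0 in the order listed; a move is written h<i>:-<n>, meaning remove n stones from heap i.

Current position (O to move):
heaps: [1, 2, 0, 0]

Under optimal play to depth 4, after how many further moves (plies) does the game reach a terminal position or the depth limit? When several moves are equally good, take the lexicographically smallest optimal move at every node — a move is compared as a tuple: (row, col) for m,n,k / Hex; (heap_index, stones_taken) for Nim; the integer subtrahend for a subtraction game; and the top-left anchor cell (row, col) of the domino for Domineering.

[(1,2,0,0)] O move#1: h0:-1:-1/(0,2,0,0), h1:-1:+1/(1,1,0,0)*, h1:-2:-1/(1,0,0,0)
[(1,1,0,0)] X move#2: h0:-1:-1/(0,1,0,0)*, h1:-1:-1/(1,0,0,0)
[(0,1,0,0)] O move#3: h1:-1:+1/(0,0,0,0)*
[(0,0,0,0)] end (terminal -1, X#4); searched (1,2,0,0) to 4

PV length from [(1,2,0,0)]: 3 plies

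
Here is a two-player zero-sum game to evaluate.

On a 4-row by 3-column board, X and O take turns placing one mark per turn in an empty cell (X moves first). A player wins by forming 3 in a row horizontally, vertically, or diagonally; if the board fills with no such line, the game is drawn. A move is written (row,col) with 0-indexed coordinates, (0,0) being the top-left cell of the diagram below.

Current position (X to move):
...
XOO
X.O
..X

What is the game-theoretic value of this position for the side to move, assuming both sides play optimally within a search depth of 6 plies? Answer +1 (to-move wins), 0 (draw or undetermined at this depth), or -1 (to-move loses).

value(.../XOO/X.O/..X, X) = +1

p1 X@[.../XOO/X.O/..X]: (0,0)[X../XOO/X.O/..X]+1* (0,1)[.X./XOO/X.O/..X]-1 (0,2)[..X/XOO/X.O/..X]-1 (2,1)[.../XOO/XXO/..X]+1 (3,0)[.../XOO/X.O/X.X]+1 (3,1)[.../XOO/X.O/.XX]-1
p2 O@[X../XOO/X.O/..X] terminal -1; root [.../XOO/X.O/..X] d6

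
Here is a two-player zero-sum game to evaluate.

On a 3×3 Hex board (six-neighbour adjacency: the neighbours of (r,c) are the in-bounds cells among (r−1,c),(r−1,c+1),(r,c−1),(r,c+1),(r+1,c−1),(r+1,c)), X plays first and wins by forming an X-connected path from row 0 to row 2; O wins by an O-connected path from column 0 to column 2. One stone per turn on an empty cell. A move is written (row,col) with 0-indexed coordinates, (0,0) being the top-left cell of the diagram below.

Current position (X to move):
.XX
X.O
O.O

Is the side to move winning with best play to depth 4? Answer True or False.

X winning at [.XX/X.O/O.O]: False

ply 1, X at .XX/X.O/O.O | (0,0)=-1→XXX/X.O/O.O*; (1,1)=-1→.XX/XXO/O.O; (2,1)=-1→.XX/X.O/OXO
ply 2, O at XXX/X.O/O.O | (1,1)=+1→XXX/XOO/O.O*; (2,1)=+1→XXX/X.O/OOO
ply 3: XXX/XOO/O.O is terminal -1 (X); from .XX/X.O/O.O depth 4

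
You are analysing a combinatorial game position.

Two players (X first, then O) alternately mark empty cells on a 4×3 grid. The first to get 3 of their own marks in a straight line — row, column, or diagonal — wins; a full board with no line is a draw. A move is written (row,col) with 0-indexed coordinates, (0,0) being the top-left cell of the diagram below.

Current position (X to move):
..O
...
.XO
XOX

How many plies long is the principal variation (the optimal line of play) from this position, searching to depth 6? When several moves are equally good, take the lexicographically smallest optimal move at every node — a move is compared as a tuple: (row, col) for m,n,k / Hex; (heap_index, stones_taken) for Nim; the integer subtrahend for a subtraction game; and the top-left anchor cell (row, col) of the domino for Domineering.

PV length from [..O/.../.XO/XOX]: 1 ply

p1 X@[..O/.../.XO/XOX]: (0,0)[X.O/.../.XO/XOX]-1 (0,1)[.XO/.../.XO/XOX]-1 (1,0)[..O/X../.XO/XOX]+1* (1,1)[..O/.X./.XO/XOX]-1 (1,2)[..O/..X/.XO/XOX]+1 (2,0)[..O/.../XXO/XOX]-1
p2 O@[..O/X../.XO/XOX] terminal -1; root [..O/.../.XO/XOX] d6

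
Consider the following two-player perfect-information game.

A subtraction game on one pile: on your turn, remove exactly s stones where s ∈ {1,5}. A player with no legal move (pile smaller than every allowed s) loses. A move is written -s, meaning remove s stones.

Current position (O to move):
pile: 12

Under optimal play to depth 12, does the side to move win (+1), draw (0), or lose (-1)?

ply 1, O at 12 | -1=-1→11*; -5=-1→7
ply 2, X at 11 | -1=+1→10*; -5=+1→6
ply 3, O at 10 | -1=-1→9*; -5=-1→5
ply 4, X at 9 | -1=+1→8*; -5=+1→4
ply 5, O at 8 | -1=-1→7*; -5=-1→3
ply 6, X at 7 | -1=+1→6*; -5=+1→2
ply 7, O at 6 | -1=-1→5*; -5=-1→1
ply 8, X at 5 | -1=+1→4*; -5=+1→0
ply 9, O at 4 | -1=-1→3*
ply 10, X at 3 | -1=+1→2*
ply 11, O at 2 | -1=-1→1*
ply 12, X at 1 | -1=+1→0*
ply 13: 0 is terminal -1 (O); from 12 depth 12

value(12, O) = -1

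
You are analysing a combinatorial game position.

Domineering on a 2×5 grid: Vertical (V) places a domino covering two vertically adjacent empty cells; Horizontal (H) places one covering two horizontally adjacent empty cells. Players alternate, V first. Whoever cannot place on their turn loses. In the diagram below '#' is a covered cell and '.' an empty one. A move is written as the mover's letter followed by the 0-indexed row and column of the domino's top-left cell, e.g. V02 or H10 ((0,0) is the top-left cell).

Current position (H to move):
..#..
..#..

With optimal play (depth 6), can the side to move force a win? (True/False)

[..#../..#..] H move#1: H00:-1/###../..#..*, H03:-1/..###/..#.., H10:-1/..#../###.., H13:-1/..#../..###
[###../..#..] V move#2: V03:+1/####./..##.*, V04:+1/###.#/..#.#
[####./..##.] H move#3: H10:-1/####./####.*
[####./####.] V move#4: V04:+1/#####/#####*
[#####/#####] end (terminal -1, H#5); searched ..#../..#.. to 6

H winning at [..#../..#..]: False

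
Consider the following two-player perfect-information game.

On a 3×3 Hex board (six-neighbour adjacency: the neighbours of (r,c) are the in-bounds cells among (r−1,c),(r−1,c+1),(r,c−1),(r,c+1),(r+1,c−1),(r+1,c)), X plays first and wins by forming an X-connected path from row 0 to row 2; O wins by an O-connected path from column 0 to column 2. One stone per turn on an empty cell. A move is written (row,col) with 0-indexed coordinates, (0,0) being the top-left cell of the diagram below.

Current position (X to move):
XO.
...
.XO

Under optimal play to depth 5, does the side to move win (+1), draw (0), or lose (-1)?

[XO./.../.XO] X move#1: (0,2):+1/XOX/.../.XO*, (1,0):+1/XO./X../.XO, (1,1):+1/XO./.X./.XO, (1,2):+1/XO./..X/.XO, (2,0):+1/XO./.../XXO
[XOX/.../.XO] O move#2: (1,0):-1/XOX/O../.XO*, (1,1):-1/XOX/.O./.XO, (1,2):-1/XOX/..O/.XO, (2,0):-1/XOX/.../OXO
[XOX/O../.XO] X move#3: (1,1):+1/XOX/OX./.XO*, (1,2):+1/XOX/O.X/.XO, (2,0):+1/XOX/O../XXO
[XOX/OX./.XO] end (terminal -1, O#4); searched XO./.../.XO to 5

value(XO./.../.XO, X) = +1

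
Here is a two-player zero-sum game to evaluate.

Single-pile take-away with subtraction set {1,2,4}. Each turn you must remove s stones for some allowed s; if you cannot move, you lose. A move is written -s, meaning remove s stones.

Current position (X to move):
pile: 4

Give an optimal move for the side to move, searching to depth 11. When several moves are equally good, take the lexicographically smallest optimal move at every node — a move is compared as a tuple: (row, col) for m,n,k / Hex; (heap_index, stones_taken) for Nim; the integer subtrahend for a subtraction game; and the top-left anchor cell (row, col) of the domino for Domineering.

[4] X move#1: -1:+1/3*, -2:-1/2, -4:+1/0
[3] O move#2: -1:-1/2*, -2:-1/1
[2] X move#3: -1:-1/1, -2:+1/0*
[0] end (terminal -1, O#4); searched 4 to 11

X's best at [4]: -1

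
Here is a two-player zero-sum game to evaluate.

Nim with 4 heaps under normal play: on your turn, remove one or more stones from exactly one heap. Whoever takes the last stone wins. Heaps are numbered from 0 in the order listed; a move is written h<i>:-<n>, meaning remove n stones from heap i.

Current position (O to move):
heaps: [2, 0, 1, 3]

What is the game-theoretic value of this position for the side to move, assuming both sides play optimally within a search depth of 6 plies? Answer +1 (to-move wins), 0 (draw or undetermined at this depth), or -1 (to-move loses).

ply 1, O at (2,0,1,3) | h0:-1=-1→(1,0,1,3)*; h0:-2=-1→(0,0,1,3); h2:-1=-1→(2,0,0,3); h3:-1=-1→(2,0,1,2); h3:-2=-1→(2,0,1,1); h3:-3=-1→(2,0,1,0)
ply 2, X at (1,0,1,3) | h0:-1=-1→(0,0,1,3); h2:-1=-1→(1,0,0,3); h3:-1=-1→(1,0,1,2); h3:-2=-1→(1,0,1,1); h3:-3=+1→(1,0,1,0)*
ply 3, O at (1,0,1,0) | h0:-1=-1→(0,0,1,0)*; h2:-1=-1→(1,0,0,0)
ply 4, X at (0,0,1,0) | h2:-1=+1→(0,0,0,0)*
ply 5: (0,0,0,0) is terminal -1 (O); from (2,0,1,3) depth 6

value((2,0,1,3), O) = -1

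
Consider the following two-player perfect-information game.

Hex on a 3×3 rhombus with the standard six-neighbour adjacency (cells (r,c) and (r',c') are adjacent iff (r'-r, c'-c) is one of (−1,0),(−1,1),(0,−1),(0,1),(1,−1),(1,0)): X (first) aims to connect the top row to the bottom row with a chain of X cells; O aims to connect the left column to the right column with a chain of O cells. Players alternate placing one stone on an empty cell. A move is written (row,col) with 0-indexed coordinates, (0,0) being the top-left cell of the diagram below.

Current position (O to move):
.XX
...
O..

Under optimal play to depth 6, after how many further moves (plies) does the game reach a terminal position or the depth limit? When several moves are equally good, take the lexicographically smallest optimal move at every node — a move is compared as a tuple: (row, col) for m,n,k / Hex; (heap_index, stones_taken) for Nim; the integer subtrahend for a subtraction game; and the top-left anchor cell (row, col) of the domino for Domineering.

PV length from [.XX/.../O..]: 5 plies

p1 O@[.XX/.../O..]: (0,0)[OXX/.../O..]-1 (1,0)[.XX/O../O..]-1 (1,1)[.XX/.O./O..]-1 (1,2)[.XX/..O/O..]+1* (2,1)[.XX/.../OO.]+1 (2,2)[.XX/.../O.O]-1
p2 X@[.XX/..O/O..]: (0,0)[XXX/..O/O..]-1* (1,0)[.XX/X.O/O..]-1 (1,1)[.XX/.XO/O..]-1 (2,1)[.XX/..O/OX.]-1 (2,2)[.XX/..O/O.X]-1
p3 O@[XXX/..O/O..]: (1,0)[XXX/O.O/O..]+1* (1,1)[XXX/.OO/O..]+1 (2,1)[XXX/..O/OO.]+1 (2,2)[XXX/..O/O.O]+1
p4 X@[XXX/O.O/O..]: (1,1)[XXX/OXO/O..]-1* (2,1)[XXX/O.O/OX.]-1 (2,2)[XXX/O.O/O.X]-1
p5 O@[XXX/OXO/O..]: (2,1)[XXX/OXO/OO.]+1* (2,2)[XXX/OXO/O.O]-1
p6 X@[XXX/OXO/OO.] terminal -1; root [.XX/.../O..] d6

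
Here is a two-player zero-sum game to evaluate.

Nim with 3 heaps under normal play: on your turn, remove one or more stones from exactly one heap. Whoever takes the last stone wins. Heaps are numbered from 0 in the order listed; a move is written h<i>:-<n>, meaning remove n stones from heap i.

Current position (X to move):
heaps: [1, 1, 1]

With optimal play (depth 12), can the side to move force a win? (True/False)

p1 X@[(1,1,1)]: h0:-1[(0,1,1)]+1* h1:-1[(1,0,1)]+1 h2:-1[(1,1,0)]+1
p2 O@[(0,1,1)]: h1:-1[(0,0,1)]-1* h2:-1[(0,1,0)]-1
p3 X@[(0,0,1)]: h2:-1[(0,0,0)]+1*
p4 O@[(0,0,0)] terminal -1; root [(1,1,1)] d12

X winning at [(1,1,1)]: True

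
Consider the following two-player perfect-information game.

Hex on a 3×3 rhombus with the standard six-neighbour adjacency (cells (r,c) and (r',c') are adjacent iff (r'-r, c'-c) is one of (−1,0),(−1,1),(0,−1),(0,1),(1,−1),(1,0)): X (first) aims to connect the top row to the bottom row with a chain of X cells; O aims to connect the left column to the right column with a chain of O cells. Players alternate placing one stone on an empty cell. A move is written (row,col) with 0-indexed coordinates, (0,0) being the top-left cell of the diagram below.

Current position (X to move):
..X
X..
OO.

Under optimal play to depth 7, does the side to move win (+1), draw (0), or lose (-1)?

value(..X/X../OO., X) = -1

[..X/X../OO.] X move#1: (0,0):-1/X.X/X../OO.*, (0,1):-1/.XX/X../OO., (1,1):-1/..X/XX./OO., (1,2):-1/..X/X.X/OO., (2,2):-1/..X/X../OOX
[X.X/X../OO.] O move#2: (0,1):+1/XOX/X../OO.*, (1,1):+1/X.X/XO./OO., (1,2):+1/X.X/X.O/OO., (2,2):+1/X.X/X../OOO
[XOX/X../OO.] X move#3: (1,1):-1/XOX/XX./OO.*, (1,2):-1/XOX/X.X/OO., (2,2):-1/XOX/X../OOX
[XOX/XX./OO.] O move#4: (1,2):+1/XOX/XXO/OO.*, (2,2):+1/XOX/XX./OOO
[XOX/XXO/OO.] end (terminal -1, X#5); searched ..X/X../OO. to 7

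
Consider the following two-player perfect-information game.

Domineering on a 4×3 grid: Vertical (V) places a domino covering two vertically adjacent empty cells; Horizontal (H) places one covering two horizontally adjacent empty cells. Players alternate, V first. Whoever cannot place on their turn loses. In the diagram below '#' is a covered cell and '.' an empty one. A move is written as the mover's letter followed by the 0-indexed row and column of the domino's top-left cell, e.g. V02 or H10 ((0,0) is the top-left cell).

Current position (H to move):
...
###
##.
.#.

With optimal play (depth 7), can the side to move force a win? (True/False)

H winning at [.../###/##./.#.]: False

[.../###/##./.#.] H move#1: H00:-1/##./###/##./.#.*, H01:-1/.##/###/##./.#.
[##./###/##./.#.] V move#2: V22:+1/##./###/###/.##*
[##./###/###/.##] end (terminal -1, H#3); searched .../###/##./.#. to 7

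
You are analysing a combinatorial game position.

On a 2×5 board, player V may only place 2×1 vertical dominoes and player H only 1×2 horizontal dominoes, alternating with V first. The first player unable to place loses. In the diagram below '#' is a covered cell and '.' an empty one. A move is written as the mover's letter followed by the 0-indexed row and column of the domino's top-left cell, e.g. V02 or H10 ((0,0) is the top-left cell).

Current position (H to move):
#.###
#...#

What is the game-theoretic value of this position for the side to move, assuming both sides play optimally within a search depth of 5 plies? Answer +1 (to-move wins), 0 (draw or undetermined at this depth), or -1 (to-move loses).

ply 1, H at #.###/#...# | H11=+1→#.###/###.#*; H12=-1→#.###/#.###
ply 2: #.###/###.# is terminal -1 (V); from #.###/#...# depth 5

value(#.###/#...#, H) = +1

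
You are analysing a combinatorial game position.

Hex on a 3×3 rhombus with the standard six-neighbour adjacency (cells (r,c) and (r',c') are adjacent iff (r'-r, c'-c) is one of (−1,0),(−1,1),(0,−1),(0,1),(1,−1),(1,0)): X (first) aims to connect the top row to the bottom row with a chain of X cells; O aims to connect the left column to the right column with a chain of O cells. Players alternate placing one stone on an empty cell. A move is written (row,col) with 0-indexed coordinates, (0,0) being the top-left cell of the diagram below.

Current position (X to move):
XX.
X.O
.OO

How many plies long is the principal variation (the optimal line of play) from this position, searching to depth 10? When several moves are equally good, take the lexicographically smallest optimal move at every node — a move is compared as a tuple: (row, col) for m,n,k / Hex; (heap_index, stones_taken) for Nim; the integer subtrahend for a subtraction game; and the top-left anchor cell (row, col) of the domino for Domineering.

PV length from [XX./X.O/.OO]: 1 ply

ply 1, X at XX./X.O/.OO | (0,2)=-1→XXX/X.O/.OO; (1,1)=-1→XX./XXO/.OO; (2,0)=+1→XX./X.O/XOO*
ply 2: XX./X.O/XOO is terminal -1 (O); from XX./X.O/.OO depth 10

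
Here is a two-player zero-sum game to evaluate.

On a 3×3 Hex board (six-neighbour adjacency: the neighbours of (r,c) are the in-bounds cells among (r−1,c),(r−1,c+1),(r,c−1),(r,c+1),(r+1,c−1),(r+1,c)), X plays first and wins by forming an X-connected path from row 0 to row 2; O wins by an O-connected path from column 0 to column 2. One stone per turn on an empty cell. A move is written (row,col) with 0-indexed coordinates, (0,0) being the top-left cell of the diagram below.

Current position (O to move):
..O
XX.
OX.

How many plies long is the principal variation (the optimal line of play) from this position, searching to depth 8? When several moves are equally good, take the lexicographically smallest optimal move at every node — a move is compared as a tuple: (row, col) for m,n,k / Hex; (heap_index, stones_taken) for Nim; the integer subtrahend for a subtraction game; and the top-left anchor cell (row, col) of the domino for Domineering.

PV length from [..O/XX./OX.]: 2 plies

p1 O@[..O/XX./OX.]: (0,0)[O.O/XX./OX.]-1* (0,1)[.OO/XX./OX.]-1 (1,2)[..O/XXO/OX.]-1 (2,2)[..O/XX./OXO]-1
p2 X@[O.O/XX./OX.]: (0,1)[OXO/XX./OX.]+1* (1,2)[O.O/XXX/OX.]-1 (2,2)[O.O/XX./OXX]-1
p3 O@[OXO/XX./OX.] terminal -1; root [..O/XX./OX.] d8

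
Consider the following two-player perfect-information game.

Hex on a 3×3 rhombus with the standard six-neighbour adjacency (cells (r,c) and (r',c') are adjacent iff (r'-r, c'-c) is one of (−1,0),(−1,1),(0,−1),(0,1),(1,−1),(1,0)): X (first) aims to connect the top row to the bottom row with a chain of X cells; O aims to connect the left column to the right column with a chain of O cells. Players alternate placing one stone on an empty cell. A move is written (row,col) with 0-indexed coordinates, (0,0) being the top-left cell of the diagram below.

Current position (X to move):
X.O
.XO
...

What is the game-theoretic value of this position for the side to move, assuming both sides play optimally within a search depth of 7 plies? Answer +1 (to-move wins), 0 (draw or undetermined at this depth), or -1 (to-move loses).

value(X.O/.XO/..., X) = +1

ply 1, X at X.O/.XO/... | (0,1)=+1→XXO/.XO/...*; (1,0)=+1→X.O/XXO/...; (2,0)=+1→X.O/.XO/X..; (2,1)=+1→X.O/.XO/.X.; (2,2)=+1→X.O/.XO/..X
ply 2, O at XXO/.XO/... | (1,0)=-1→XXO/OXO/...*; (2,0)=-1→XXO/.XO/O..; (2,1)=-1→XXO/.XO/.O.; (2,2)=-1→XXO/.XO/..O
ply 3, X at XXO/OXO/... | (2,0)=+1→XXO/OXO/X..*; (2,1)=+1→XXO/OXO/.X.; (2,2)=+1→XXO/OXO/..X
ply 4: XXO/OXO/X.. is terminal -1 (O); from X.O/.XO/... depth 7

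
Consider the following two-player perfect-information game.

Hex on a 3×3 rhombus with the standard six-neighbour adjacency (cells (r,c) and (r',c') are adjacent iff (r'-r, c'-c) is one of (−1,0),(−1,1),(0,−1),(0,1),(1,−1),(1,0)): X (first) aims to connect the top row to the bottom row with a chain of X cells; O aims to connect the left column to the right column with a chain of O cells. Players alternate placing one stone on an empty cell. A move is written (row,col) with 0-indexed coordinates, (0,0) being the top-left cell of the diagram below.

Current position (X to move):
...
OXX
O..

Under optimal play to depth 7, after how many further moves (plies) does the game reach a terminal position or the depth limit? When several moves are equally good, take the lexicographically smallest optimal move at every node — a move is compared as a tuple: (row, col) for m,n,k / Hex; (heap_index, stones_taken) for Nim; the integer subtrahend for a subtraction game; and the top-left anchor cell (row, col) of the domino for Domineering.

PV length from [.../OXX/O..]: 5 plies

p1 X@[.../OXX/O..]: (0,0)[X../OXX/O..]+1* (0,1)[.X./OXX/O..]+1 (0,2)[..X/OXX/O..]+1 (2,1)[.../OXX/OX.]+1 (2,2)[.../OXX/O.X]+1
p2 O@[X../OXX/O..]: (0,1)[XO./OXX/O..]-1* (0,2)[X.O/OXX/O..]-1 (2,1)[X../OXX/OO.]-1 (2,2)[X../OXX/O.O]-1
p3 X@[XO./OXX/O..]: (0,2)[XOX/OXX/O..]+1* (2,1)[XO./OXX/OX.]-1 (2,2)[XO./OXX/O.X]-1
p4 O@[XOX/OXX/O..]: (2,1)[XOX/OXX/OO.]-1* (2,2)[XOX/OXX/O.O]-1
p5 X@[XOX/OXX/OO.]: (2,2)[XOX/OXX/OOX]+1*
p6 O@[XOX/OXX/OOX] terminal -1; root [.../OXX/O..] d7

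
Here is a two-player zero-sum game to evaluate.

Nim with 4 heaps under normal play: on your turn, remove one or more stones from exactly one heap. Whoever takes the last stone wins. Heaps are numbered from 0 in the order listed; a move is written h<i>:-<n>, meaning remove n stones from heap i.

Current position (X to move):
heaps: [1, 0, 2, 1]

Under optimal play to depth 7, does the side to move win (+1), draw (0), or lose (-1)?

value((1,0,2,1), X) = +1

p1 X@[(1,0,2,1)]: h0:-1[(0,0,2,1)]-1 h2:-1[(1,0,1,1)]-1 h2:-2[(1,0,0,1)]+1* h3:-1[(1,0,2,0)]-1
p2 O@[(1,0,0,1)]: h0:-1[(0,0,0,1)]-1* h3:-1[(1,0,0,0)]-1
p3 X@[(0,0,0,1)]: h3:-1[(0,0,0,0)]+1*
p4 O@[(0,0,0,0)] terminal -1; root [(1,0,2,1)] d7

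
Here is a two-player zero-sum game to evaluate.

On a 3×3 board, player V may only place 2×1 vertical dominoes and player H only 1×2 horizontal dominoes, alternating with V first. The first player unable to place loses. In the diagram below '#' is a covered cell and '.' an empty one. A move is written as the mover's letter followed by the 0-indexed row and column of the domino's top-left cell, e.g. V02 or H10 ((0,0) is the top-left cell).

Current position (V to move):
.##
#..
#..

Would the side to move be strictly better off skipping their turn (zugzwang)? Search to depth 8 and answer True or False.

zugzwang(.##/#../#.., V) = False

ply 1, V at .##/#../#.. | V11=+1→.##/##./##.*; V12=+1→.##/#.#/#.#
ply 2: .##/##./##. is terminal -1 (H); from .##/#../#.. depth 8
suppose V passes — search the same position with H to move:
pass> ply 1, H at .##/#../#.. | H11=+1→.##/###/#..*; H21=+1→.##/#../###
pass> ply 2: .##/###/#.. is terminal -1 (V); from .##/#../#.. depth 8
for V: play +1, pass -1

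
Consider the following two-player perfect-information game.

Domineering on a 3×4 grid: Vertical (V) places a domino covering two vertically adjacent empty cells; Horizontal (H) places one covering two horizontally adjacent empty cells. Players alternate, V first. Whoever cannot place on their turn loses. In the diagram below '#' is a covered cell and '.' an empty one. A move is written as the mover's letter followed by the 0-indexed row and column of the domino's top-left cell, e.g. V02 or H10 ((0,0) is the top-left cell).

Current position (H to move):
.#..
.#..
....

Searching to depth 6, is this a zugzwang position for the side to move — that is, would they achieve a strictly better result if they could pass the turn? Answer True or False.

ply 1, H at .#../.#../.... | H02=-1→.###/.#../....; H12=+1→.#../.###/....*; H20=-1→.#../.#../##..; H21=-1→.#../.#../.##.; H22=-1→.#../.#../..##
ply 2, V at .#../.###/.... | V00=-1→##../####/....*; V10=-1→.#../####/#...
ply 3, H at ##../####/.... | H02=+1→####/####/....*; H20=+1→##../####/##..; H21=+1→##../####/.##.; H22=+1→##../####/..##
ply 4: ####/####/.... is terminal -1 (V); from .#../.#../.... depth 6
pass branch (V moves first from the same position):
  | ply 1, V at .#../.#../.... | V00=-1→##../##../....; V02=+1→.##./.##./....*; V03=+1→.#.#/.#.#/....; V10=-1→.#../##../#...; V12=+1→.#../.##./..#.; V13=+1→.#../.#.#/...#
  | ply 2, H at .##./.##./.... | H20=-1→.##./.##./##..*; H21=-1→.##./.##./.##.; H22=-1→.##./.##./..##
  | ply 3, V at .##./.##./##.. | V00=+1→###./###./##..*; V03=+1→.###/.###/##..; V13=+1→.##./.###/##.#
  | ply 4, H at ###./###./##.. | H22=-1→###./###./####*
  | ply 5, V at ###./###./#### | V03=+1→####/####/####*
  | ply 6: ####/####/#### is terminal -1 (H); from .#../.#../.... depth 6
H moving scores +1; H passing scores -1

zugzwang(.#../.#../...., H) = False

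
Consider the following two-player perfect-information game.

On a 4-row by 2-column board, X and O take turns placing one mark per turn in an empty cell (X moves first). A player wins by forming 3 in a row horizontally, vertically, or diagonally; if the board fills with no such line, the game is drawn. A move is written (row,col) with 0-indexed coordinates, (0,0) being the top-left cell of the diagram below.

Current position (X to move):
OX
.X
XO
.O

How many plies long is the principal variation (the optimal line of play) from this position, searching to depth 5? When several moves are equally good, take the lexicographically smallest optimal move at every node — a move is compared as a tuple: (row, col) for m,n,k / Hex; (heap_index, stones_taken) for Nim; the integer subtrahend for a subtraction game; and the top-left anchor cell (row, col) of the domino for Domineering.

p1 X@[OX/.X/XO/.O]: (1,0)[OX/XX/XO/.O]+0* (3,0)[OX/.X/XO/XO]+0
p2 O@[OX/XX/XO/.O]: (3,0)[OX/XX/XO/OO]+0*
p3 X@[OX/XX/XO/OO] terminal +0; root [OX/.X/XO/.O] d5

PV length from [OX/.X/XO/.O]: 2 plies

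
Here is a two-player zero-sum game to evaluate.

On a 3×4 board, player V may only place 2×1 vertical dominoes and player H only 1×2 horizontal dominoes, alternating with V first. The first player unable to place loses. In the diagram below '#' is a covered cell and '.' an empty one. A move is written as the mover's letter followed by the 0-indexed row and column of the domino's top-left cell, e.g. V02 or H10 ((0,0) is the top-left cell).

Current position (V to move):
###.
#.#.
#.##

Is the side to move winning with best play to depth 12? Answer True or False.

V winning at [###./#.#./#.##]: True

[###./#.#./#.##] V move#1: V03:+1/####/#.##/#.##*, V11:+1/###./###./####
[####/#.##/#.##] end (terminal -1, H#2); searched ###./#.#./#.## to 12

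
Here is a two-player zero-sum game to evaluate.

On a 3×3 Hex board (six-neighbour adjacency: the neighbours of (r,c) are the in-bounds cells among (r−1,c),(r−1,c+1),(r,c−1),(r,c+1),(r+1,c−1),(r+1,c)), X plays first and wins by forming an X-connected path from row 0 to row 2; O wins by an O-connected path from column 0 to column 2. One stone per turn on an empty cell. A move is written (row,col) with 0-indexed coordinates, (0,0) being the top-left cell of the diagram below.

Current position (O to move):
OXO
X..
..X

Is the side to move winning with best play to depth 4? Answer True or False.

O winning at [OXO/X../..X]: False

p1 O@[OXO/X../..X]: (1,1)[OXO/XO./..X]-1* (1,2)[OXO/X.O/..X]-1 (2,0)[OXO/X../O.X]-1 (2,1)[OXO/X../.OX]-1
p2 X@[OXO/XO./..X]: (1,2)[OXO/XOX/..X]-1 (2,0)[OXO/XO./X.X]+1* (2,1)[OXO/XO./.XX]-1
p3 O@[OXO/XO./X.X] terminal -1; root [OXO/X../..X] d4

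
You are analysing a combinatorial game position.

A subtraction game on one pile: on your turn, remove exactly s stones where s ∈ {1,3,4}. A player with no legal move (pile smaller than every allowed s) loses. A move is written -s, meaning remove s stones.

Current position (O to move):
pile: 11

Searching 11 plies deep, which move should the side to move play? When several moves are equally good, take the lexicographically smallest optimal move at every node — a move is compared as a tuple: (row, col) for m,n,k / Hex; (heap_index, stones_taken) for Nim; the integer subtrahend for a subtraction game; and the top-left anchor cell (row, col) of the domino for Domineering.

O's best at [11]: -4

ply 1, O at 11 | -1=-1→10; -3=-1→8; -4=+1→7*
ply 2, X at 7 | -1=-1→6*; -3=-1→4; -4=-1→3
ply 3, O at 6 | -1=-1→5; -3=-1→3; -4=+1→2*
ply 4, X at 2 | -1=-1→1*
ply 5, O at 1 | -1=+1→0*
ply 6: 0 is terminal -1 (X); from 11 depth 11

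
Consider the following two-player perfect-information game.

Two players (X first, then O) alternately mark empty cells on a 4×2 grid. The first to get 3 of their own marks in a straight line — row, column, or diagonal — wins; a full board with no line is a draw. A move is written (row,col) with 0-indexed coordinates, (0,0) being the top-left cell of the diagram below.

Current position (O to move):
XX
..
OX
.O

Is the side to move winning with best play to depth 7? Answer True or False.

[XX/../OX/.O] O move#1: (1,0):-1/XX/O./OX/.O, (1,1):+0/XX/.O/OX/.O*, (3,0):-1/XX/../OX/OO
[XX/.O/OX/.O] X move#2: (1,0):+0/XX/XO/OX/.O*, (3,0):+0/XX/.O/OX/XO
[XX/XO/OX/.O] O move#3: (3,0):+0/XX/XO/OX/OO*
[XX/XO/OX/OO] end (terminal +0, X#4); searched XX/../OX/.O to 7

O winning at [XX/../OX/.O]: False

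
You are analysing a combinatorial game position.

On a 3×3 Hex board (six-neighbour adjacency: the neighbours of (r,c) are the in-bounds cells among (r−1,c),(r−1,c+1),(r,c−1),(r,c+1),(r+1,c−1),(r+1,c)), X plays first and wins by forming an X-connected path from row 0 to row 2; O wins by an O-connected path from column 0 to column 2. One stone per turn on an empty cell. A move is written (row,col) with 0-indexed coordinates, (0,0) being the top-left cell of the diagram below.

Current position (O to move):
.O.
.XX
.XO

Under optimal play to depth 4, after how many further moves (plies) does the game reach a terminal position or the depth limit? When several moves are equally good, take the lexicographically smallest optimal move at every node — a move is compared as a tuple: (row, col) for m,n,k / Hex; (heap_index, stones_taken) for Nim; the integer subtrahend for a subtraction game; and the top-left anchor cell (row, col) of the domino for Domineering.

p1 O@[.O./.XX/.XO]: (0,0)[OO./.XX/.XO]-1 (0,2)[.OO/.XX/.XO]+1* (1,0)[.O./OXX/.XO]-1 (2,0)[.O./.XX/OXO]-1
p2 X@[.OO/.XX/.XO]: (0,0)[XOO/.XX/.XO]-1* (1,0)[.OO/XXX/.XO]-1 (2,0)[.OO/.XX/XXO]-1
p3 O@[XOO/.XX/.XO]: (1,0)[XOO/OXX/.XO]+1* (2,0)[XOO/.XX/OXO]-1
p4 X@[XOO/OXX/.XO] terminal -1; root [.O./.XX/.XO] d4

PV length from [.O./.XX/.XO]: 3 plies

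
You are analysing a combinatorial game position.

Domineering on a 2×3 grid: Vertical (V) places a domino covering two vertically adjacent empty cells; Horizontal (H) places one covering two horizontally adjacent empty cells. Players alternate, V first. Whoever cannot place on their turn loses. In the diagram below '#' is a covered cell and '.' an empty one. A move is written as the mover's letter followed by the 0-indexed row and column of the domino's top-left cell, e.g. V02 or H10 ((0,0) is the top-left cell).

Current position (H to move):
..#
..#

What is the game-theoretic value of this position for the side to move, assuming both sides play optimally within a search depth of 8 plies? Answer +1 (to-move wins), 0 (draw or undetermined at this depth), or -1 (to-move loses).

ply 1, H at ..#/..# | H00=+1→###/..#*; H10=+1→..#/###
ply 2: ###/..# is terminal -1 (V); from ..#/..# depth 8

value(..#/..#, H) = +1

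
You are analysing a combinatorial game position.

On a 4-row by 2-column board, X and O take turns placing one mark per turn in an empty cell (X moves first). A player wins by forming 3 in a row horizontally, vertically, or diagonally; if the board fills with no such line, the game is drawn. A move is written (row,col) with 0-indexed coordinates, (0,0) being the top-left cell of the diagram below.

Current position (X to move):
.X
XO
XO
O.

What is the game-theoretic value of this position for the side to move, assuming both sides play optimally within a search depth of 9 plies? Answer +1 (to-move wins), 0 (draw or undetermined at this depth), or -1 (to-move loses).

[.X/XO/XO/O.] X move#1: (0,0):+1/XX/XO/XO/O.*, (3,1):+0/.X/XO/XO/OX
[XX/XO/XO/O.] end (terminal -1, O#2); searched .X/XO/XO/O. to 9

value(.X/XO/XO/O., X) = +1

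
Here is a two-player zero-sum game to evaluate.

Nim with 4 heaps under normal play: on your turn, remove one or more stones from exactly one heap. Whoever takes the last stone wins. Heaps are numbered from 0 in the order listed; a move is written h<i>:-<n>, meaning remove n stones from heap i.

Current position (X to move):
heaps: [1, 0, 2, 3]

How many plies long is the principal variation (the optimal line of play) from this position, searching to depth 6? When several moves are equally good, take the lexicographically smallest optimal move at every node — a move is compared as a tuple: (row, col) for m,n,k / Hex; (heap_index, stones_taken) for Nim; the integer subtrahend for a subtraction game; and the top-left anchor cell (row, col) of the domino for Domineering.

PV length from [(1,0,2,3)]: 6 plies

ply 1, X at (1,0,2,3) | h0:-1=-1→(0,0,2,3)*; h2:-1=-1→(1,0,1,3); h2:-2=-1→(1,0,0,3); h3:-1=-1→(1,0,2,2); h3:-2=-1→(1,0,2,1); h3:-3=-1→(1,0,2,0)
ply 2, O at (0,0,2,3) | h2:-1=-1→(0,0,1,3); h2:-2=-1→(0,0,0,3); h3:-1=+1→(0,0,2,2)*; h3:-2=-1→(0,0,2,1); h3:-3=-1→(0,0,2,0)
ply 3, X at (0,0,2,2) | h2:-1=-1→(0,0,1,2)*; h2:-2=-1→(0,0,0,2); h3:-1=-1→(0,0,2,1); h3:-2=-1→(0,0,2,0)
ply 4, O at (0,0,1,2) | h2:-1=-1→(0,0,0,2); h3:-1=+1→(0,0,1,1)*; h3:-2=-1→(0,0,1,0)
ply 5, X at (0,0,1,1) | h2:-1=-1→(0,0,0,1)*; h3:-1=-1→(0,0,1,0)
ply 6, O at (0,0,0,1) | h3:-1=+1→(0,0,0,0)*
ply 7: (0,0,0,0) is terminal -1 (X); from (1,0,2,3) depth 6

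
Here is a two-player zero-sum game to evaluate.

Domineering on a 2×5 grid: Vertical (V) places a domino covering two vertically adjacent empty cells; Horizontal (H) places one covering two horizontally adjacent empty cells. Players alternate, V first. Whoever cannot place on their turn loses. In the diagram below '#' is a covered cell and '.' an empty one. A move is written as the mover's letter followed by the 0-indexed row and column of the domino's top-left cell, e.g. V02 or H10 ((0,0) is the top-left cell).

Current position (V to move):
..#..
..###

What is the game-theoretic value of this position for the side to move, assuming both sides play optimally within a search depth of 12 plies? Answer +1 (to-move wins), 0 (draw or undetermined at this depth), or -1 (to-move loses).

ply 1, V at ..#../..### | V00=+1→#.#../#.###*; V01=+1→.##../.####
ply 2, H at #.#../#.### | H03=-1→#.###/#.###*
ply 3, V at #.###/#.### | V01=+1→#####/#####*
ply 4: #####/##### is terminal -1 (H); from ..#../..### depth 12

value(..#../..###, V) = +1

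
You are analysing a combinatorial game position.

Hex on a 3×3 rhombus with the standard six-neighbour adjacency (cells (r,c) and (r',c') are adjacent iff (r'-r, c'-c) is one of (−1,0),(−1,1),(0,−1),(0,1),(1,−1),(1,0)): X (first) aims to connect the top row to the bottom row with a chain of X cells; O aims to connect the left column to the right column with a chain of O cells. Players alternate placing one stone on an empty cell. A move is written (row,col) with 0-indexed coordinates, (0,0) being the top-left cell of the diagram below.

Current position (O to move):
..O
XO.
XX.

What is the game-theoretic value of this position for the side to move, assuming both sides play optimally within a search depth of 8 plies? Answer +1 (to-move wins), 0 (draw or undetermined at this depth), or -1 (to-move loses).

value(..O/XO./XX., O) = -1

[..O/XO./XX.] O move#1: (0,0):-1/O.O/XO./XX.*, (0,1):-1/.OO/XO./XX., (1,2):-1/..O/XOO/XX., (2,2):-1/..O/XO./XXO
[O.O/XO./XX.] X move#2: (0,1):+1/OXO/XO./XX.*, (1,2):-1/O.O/XOX/XX., (2,2):-1/O.O/XO./XXX
[OXO/XO./XX.] end (terminal -1, O#3); searched ..O/XO./XX. to 8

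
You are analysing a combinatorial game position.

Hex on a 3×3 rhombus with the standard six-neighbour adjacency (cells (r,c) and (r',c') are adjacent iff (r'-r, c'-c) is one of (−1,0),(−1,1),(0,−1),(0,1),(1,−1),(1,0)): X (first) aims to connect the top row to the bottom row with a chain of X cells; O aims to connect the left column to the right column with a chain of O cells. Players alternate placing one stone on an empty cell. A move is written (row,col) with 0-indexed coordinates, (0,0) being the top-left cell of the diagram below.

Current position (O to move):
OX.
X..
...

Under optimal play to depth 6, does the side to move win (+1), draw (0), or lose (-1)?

value(OX./X../..., O) = -1

p1 O@[OX./X../...]: (0,2)[OXO/X../...]-1* (1,1)[OX./XO./...]-1 (1,2)[OX./X.O/...]-1 (2,0)[OX./X../O..]-1 (2,1)[OX./X../.O.]-1 (2,2)[OX./X../..O]-1
p2 X@[OXO/X../...]: (1,1)[OXO/XX./...]+1* (1,2)[OXO/X.X/...]+1 (2,0)[OXO/X../X..]+1 (2,1)[OXO/X../.X.]+1 (2,2)[OXO/X../..X]+1
p3 O@[OXO/XX./...]: (1,2)[OXO/XXO/...]-1* (2,0)[OXO/XX./O..]-1 (2,1)[OXO/XX./.O.]-1 (2,2)[OXO/XX./..O]-1
p4 X@[OXO/XXO/...]: (2,0)[OXO/XXO/X..]+1* (2,1)[OXO/XXO/.X.]+1 (2,2)[OXO/XXO/..X]+1
p5 O@[OXO/XXO/X..] terminal -1; root [OX./X../...] d6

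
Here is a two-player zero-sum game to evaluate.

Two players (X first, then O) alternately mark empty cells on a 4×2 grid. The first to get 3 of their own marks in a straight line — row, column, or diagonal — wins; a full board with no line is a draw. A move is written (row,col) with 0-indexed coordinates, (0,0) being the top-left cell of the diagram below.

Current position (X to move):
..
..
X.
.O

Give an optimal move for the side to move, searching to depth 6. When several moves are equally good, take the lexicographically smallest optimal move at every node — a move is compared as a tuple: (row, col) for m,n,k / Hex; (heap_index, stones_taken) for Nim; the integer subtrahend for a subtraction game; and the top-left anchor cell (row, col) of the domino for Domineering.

[../../X./.O] X move#1: (0,0):+0/X./../X./.O, (0,1):+0/.X/../X./.O, (1,0):+1/../X./X./.O*, (1,1):+0/../.X/X./.O, (2,1):+0/../../XX/.O, (3,0):+0/../../X./XO
[../X./X./.O] O move#2: (0,0):-1/O./X./X./.O*, (0,1):-1/.O/X./X./.O, (1,1):-1/../XO/X./.O, (2,1):-1/../X./XO/.O, (3,0):-1/../X./X./OO
[O./X./X./.O] X move#3: (0,1):+0/OX/X./X./.O, (1,1):+0/O./XX/X./.O, (2,1):+0/O./X./XX/.O, (3,0):+1/O./X./X./XO*
[O./X./X./XO] end (terminal -1, O#4); searched ../../X./.O to 6

X's best at [../../X./.O]: (1,0)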